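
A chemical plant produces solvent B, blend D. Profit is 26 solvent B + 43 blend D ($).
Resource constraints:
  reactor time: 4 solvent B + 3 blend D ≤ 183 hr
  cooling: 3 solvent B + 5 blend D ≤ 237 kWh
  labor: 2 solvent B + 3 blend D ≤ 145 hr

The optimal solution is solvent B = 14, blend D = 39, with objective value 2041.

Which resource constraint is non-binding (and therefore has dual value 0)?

reactor time

reactor time: 173/183 (slack 10)
cooling: 237/237 (binding)
labor: 145/145 (binding)
By complementary slackness, a constraint with positive slack has shadow price 0 → reactor time.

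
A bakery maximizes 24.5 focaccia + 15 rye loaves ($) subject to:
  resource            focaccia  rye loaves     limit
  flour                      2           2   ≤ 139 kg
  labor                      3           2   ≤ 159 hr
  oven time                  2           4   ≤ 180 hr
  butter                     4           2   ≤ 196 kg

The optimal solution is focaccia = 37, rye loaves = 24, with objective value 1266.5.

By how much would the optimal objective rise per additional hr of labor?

5.5

Binding: labor and butter. Non-binding: flour (17 unused), oven time (10 unused).
Slack constraints have shadow price 0 (complementary slackness).
Dual feasibility on the basic columns requires 3·y_labor + 4·y_butter = 24.5, 2·y_labor + 2·y_butter = 15.
→ y_labor = 5.5 and y_butter = 2.
Shadow price of labor = 5.5.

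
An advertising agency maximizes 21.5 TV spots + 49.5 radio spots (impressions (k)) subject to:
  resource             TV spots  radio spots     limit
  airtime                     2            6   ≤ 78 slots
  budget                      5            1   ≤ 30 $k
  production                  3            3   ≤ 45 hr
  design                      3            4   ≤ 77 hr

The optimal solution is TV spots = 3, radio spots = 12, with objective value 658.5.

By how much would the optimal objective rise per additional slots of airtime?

Check each constraint at x*: airtime 78/78 (tight); budget 27/30 (slack 3); production 45/45 (tight); design 57/77 (slack 20).
Since budget, design are not tight, their duals are 0.
From A_Bᵀ y = c: 2·y_airtime + 3·y_production = 21.5; 6·y_airtime + 3·y_production = 49.5.
→ y_airtime = 7 and y_production = 2.5.
Shadow price of airtime = 7.

7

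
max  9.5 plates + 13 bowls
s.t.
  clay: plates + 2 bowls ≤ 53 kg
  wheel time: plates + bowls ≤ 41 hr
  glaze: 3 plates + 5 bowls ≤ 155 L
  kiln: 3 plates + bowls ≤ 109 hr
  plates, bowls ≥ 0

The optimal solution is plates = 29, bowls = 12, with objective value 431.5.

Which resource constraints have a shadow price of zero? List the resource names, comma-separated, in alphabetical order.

glaze, kiln

clay: 53/53 (binding)
wheel time: 41/41 (binding)
glaze: 147/155 (slack 8)
kiln: 99/109 (slack 10)
By complementary slackness, a constraint with positive slack has shadow price 0 → glaze, kiln.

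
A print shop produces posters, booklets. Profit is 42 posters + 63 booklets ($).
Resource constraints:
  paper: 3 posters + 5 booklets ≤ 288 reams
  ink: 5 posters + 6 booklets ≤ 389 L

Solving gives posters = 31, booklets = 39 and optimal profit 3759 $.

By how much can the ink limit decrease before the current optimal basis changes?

Binding constraints: paper, ink. The basis is B = [[3,5],[5,6]] with det -7.
Per unit decrease in ink, x* moves by d = (-0.7143, 0.4286).
The basis stays optimal until posters reaches 0; allowable decrease = 43.4 L.

43.4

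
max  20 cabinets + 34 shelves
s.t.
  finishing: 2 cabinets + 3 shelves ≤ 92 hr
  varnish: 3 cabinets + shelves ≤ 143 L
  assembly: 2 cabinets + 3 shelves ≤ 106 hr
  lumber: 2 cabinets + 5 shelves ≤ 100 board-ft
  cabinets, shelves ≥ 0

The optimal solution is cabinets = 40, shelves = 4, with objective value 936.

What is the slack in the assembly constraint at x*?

assembly used = 2·40 + 3·4 = 92; slack = 106 − 92 = 14.

14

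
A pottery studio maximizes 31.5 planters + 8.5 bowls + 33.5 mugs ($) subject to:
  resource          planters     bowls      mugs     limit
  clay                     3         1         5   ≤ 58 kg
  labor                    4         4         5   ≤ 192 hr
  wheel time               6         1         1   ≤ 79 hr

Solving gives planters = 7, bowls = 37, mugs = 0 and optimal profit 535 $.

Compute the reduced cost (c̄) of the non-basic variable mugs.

Check each constraint at x*: clay 58/58 (tight); labor 176/192 (slack 16); wheel time 79/79 (tight).
Since labor is not tight, its dual is 0.
From A_Bᵀ y = c: 3·y_clay + 6·y_wheel time = 31.5; 1·y_clay + 1·y_wheel time = 8.5.
This yields shadow prices y_clay = 6.5, y_wheel time = 2.
Reduced cost of mugs: c₃ − yᵀa₃ = 33.5 − (6.5·5 + 2·1) = 33.5 − 34.5 = -1.

-1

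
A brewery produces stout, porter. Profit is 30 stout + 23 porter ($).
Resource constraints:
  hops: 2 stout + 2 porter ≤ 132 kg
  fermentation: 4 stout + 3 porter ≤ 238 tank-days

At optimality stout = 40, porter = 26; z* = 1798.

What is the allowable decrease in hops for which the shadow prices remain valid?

13

Binding constraints: hops, fermentation. The basis is B = [[2,2],[4,3]] with det -2.
Per unit decrease in hops, x* moves by d = (1.5, -2).
The basis stays optimal until porter reaches 0; allowable decrease = 13 kg.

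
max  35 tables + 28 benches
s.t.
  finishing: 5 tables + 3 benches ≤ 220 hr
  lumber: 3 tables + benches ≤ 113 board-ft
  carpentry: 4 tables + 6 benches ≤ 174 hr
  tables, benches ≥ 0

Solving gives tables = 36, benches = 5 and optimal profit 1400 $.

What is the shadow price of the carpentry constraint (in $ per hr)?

Check each constraint at x*: finishing 195/220 (slack 25); lumber 113/113 (tight); carpentry 174/174 (tight).
Slack constraints have shadow price 0 (complementary slackness).
The binding rows give the dual system: 3·y_lumber + 4·y_carpentry = 35 and 1·y_lumber + 6·y_carpentry = 28.
Solving: y_lumber = 7, y_carpentry = 3.5.
Shadow price of carpentry = 3.5.

3.5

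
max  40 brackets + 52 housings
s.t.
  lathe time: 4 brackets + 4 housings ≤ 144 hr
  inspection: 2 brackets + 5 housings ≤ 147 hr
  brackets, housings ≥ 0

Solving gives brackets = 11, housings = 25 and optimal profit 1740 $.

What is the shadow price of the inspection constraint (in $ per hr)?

Check each constraint at x*: lathe time 144/144 (tight); inspection 147/147 (tight).
From A_Bᵀ y = c: 4·y_lathe time + 2·y_inspection = 40; 4·y_lathe time + 5·y_inspection = 52.
This yields shadow prices y_lathe time = 8, y_inspection = 4.
Shadow price of inspection = 4.

4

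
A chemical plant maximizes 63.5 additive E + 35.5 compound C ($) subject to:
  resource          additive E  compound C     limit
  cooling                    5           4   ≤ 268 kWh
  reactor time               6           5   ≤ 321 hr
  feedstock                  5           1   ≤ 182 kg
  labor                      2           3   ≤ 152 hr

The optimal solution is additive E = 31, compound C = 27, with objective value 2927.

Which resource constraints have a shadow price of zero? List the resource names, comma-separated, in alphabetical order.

cooling, labor

cooling: 263/268 (slack 5)
reactor time: 321/321 (binding)
feedstock: 182/182 (binding)
labor: 143/152 (slack 9)
By complementary slackness, a constraint with positive slack has shadow price 0 → cooling, labor.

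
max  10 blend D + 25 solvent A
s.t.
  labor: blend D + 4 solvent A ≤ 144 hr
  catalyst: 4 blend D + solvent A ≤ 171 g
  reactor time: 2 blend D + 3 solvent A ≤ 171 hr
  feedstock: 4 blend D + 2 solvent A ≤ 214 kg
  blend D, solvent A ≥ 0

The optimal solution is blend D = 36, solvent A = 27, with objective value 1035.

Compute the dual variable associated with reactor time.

At the optimum: labor uses 144 of 144 (binding); catalyst uses 171 of 171 (binding); reactor time uses 153 of 171 (slack = 18); feedstock uses 198 of 214 (slack = 16).
Since reactor time, feedstock are not tight, their duals are 0.
From A_Bᵀ y = c: 1·y_labor + 4·y_catalyst = 10; 4·y_labor + 1·y_catalyst = 25.
This yields shadow prices y_labor = 6, y_catalyst = 1.
Shadow price of reactor time = 0.

0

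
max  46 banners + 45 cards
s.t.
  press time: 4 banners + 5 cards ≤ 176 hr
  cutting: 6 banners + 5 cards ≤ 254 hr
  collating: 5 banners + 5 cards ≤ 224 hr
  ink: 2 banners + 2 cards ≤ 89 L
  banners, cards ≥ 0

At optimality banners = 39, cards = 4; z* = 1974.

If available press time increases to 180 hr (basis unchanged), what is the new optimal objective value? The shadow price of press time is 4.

Δb = 4, so new z* = 1974 + (4)·(4) = 1974 + 16 = 1990.

1990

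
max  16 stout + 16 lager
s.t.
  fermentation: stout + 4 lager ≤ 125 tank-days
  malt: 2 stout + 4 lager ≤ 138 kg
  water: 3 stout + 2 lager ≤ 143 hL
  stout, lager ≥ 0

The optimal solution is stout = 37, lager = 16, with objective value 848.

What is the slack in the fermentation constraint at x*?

24

fermentation used = 1·37 + 4·16 = 101; slack = 125 − 101 = 24.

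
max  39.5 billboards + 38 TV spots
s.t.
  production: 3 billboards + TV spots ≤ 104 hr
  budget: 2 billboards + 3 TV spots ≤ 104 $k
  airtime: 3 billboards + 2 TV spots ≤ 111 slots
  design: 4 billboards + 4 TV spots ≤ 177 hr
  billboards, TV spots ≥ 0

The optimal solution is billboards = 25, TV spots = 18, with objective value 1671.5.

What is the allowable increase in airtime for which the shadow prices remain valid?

Binding constraints: budget, airtime. The basis is B = [[2,3],[3,2]] with det -5.
Per unit increase in airtime, x* moves by d = (0.6, -0.4).
The basis stays optimal until design becomes binding; allowable increase = 6.25 slots.

6.25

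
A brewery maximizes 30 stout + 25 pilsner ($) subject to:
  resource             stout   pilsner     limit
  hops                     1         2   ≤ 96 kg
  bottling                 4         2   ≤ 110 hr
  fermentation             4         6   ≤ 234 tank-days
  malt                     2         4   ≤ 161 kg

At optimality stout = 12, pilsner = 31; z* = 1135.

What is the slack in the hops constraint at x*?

22

hops used = 1·12 + 2·31 = 74; slack = 96 − 74 = 22.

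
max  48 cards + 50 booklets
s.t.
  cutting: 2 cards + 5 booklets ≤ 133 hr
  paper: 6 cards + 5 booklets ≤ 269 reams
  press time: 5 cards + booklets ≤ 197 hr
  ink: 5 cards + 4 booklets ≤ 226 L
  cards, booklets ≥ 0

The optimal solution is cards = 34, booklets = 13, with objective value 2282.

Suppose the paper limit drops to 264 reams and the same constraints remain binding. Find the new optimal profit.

Check each constraint at x*: cutting 133/133 (tight); paper 269/269 (tight); press time 183/197 (slack 14); ink 222/226 (slack 4).
Since press time, ink are not tight, their duals are 0.
From A_Bᵀ y = c: 2·y_cutting + 6·y_paper = 48; 5·y_cutting + 5·y_paper = 50.
→ y_cutting = 3 and y_paper = 7.
Δz = y_paper·Δb = 7 × (-5) = -35, so new z* = 2282 − 35 = 2247.

2247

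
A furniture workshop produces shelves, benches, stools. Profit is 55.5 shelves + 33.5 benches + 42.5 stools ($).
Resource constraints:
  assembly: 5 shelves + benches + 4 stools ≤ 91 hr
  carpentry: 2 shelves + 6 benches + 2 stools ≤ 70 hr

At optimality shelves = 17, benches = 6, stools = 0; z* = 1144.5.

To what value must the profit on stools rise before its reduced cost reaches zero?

Both assembly and carpentry are binding at x*.
The binding rows give the dual system: 5·y_assembly + 2·y_carpentry = 55.5 and 1·y_assembly + 6·y_carpentry = 33.5.
This yields shadow prices y_assembly = 9.5, y_carpentry = 4.
stools enters the basis when its profit ≥ yᵀa₃ = 9.5·4 + 4·2 = 46.

46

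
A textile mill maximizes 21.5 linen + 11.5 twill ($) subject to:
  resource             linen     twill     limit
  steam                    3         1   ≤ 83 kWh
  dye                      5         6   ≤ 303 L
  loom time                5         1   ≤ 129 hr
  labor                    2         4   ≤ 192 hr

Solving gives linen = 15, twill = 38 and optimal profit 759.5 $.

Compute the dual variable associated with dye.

Check each constraint at x*: steam 83/83 (tight); dye 303/303 (tight); loom time 113/129 (slack 16); labor 182/192 (slack 10).
Slack constraints have shadow price 0 (complementary slackness).
From A_Bᵀ y = c: 3·y_steam + 5·y_dye = 21.5; 1·y_steam + 6·y_dye = 11.5.
This yields shadow prices y_steam = 5.5, y_dye = 1.
Shadow price of dye = 1.

1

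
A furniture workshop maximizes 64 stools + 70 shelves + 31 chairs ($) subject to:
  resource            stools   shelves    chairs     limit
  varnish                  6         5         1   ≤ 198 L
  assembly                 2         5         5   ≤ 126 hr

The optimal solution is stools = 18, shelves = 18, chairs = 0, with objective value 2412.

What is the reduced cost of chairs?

-3

Both varnish and assembly are binding at x*.
The binding rows give the dual system: 6·y_varnish + 2·y_assembly = 64 and 5·y_varnish + 5·y_assembly = 70.
Solving: y_varnish = 9, y_assembly = 5.
Reduced cost of chairs: c₃ − yᵀa₃ = 31 − (9·1 + 5·5) = 31 − 34 = -3.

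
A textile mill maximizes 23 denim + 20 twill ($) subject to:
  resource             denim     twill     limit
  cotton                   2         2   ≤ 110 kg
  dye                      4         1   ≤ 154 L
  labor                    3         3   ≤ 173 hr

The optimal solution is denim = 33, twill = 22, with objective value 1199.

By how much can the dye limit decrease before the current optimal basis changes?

99

Binding constraints: cotton, dye. The basis is B = [[2,2],[4,1]] with det -6.
Per unit decrease in dye, x* moves by d = (-0.3333, 0.3333).
The basis stays optimal until denim reaches 0; allowable decrease = 99 L.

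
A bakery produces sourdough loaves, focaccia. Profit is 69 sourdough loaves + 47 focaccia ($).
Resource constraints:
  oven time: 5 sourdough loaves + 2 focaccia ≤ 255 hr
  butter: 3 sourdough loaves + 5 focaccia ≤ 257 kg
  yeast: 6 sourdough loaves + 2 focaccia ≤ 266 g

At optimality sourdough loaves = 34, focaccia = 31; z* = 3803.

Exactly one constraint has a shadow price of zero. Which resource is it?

oven time

oven time: 232/255 (slack 23)
butter: 257/257 (binding)
yeast: 266/266 (binding)
By complementary slackness, a constraint with positive slack has shadow price 0 → oven time.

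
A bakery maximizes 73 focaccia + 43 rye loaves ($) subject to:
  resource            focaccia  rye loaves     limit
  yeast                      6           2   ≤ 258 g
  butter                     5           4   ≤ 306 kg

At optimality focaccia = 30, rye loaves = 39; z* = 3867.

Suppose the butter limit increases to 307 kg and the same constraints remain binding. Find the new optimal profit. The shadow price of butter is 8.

3875

Δb = 1, so new z* = 3867 + (8)·(1) = 3867 + 8 = 3875.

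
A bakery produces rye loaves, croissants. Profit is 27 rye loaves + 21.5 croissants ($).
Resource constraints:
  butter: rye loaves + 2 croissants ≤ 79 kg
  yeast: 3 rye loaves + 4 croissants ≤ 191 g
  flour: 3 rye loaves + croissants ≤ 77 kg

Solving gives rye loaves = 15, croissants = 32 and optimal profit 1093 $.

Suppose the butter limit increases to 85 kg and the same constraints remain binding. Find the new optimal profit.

Check each constraint at x*: butter 79/79 (tight); yeast 173/191 (slack 18); flour 77/77 (tight).
By complementary slackness, y = 0 for the non-binding constraint.
From A_Bᵀ y = c: 1·y_butter + 3·y_flour = 27; 2·y_butter + 1·y_flour = 21.5.
This yields shadow prices y_butter = 7.5, y_flour = 6.5.
Δz = y_butter·Δb = 7.5 × (6) = 45, so new z* = 1093 + 45 = 1138.

1138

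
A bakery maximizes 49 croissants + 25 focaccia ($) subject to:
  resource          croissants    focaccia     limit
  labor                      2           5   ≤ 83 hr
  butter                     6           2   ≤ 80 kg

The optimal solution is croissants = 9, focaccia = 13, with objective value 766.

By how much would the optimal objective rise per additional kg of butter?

Both labor and butter are binding at x*.
From A_Bᵀ y = c: 2·y_labor + 6·y_butter = 49; 5·y_labor + 2·y_butter = 25.
This yields shadow prices y_labor = 2, y_butter = 7.5.
Shadow price of butter = 7.5.

7.5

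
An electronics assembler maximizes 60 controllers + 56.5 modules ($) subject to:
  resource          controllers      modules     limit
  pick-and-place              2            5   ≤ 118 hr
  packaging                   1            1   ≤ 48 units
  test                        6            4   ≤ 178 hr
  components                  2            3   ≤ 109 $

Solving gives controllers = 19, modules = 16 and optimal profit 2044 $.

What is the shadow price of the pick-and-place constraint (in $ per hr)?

Check each constraint at x*: pick-and-place 118/118 (tight); packaging 35/48 (slack 13); test 178/178 (tight); components 86/109 (slack 23).
Slack constraints have shadow price 0 (complementary slackness).
Dual feasibility on the basic columns requires 2·y_pick-and-place + 6·y_test = 60, 5·y_pick-and-place + 4·y_test = 56.5.
→ y_pick-and-place = 4.5 and y_test = 8.5.
Shadow price of pick-and-place = 4.5.

4.5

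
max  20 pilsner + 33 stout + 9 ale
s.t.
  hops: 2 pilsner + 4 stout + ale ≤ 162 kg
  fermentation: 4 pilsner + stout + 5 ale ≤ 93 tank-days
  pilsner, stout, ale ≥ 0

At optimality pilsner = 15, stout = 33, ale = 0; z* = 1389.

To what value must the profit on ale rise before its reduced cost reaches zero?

Check each constraint at x*: hops 162/162 (tight); fermentation 93/93 (tight).
Dual feasibility on the basic columns requires 2·y_hops + 4·y_fermentation = 20, 4·y_hops + 1·y_fermentation = 33.
Solving: y_hops = 8, y_fermentation = 1.
ale enters the basis when its profit ≥ yᵀa₃ = 8·1 + 1·5 = 13.

13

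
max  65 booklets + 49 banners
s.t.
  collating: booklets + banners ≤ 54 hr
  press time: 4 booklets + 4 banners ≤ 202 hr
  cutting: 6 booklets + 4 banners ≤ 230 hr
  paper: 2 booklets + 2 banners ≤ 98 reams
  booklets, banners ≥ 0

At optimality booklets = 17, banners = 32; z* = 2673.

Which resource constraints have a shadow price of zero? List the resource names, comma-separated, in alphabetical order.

collating: 49/54 (slack 5)
press time: 196/202 (slack 6)
cutting: 230/230 (binding)
paper: 98/98 (binding)
By complementary slackness, a constraint with positive slack has shadow price 0 → collating, press time.

collating, press time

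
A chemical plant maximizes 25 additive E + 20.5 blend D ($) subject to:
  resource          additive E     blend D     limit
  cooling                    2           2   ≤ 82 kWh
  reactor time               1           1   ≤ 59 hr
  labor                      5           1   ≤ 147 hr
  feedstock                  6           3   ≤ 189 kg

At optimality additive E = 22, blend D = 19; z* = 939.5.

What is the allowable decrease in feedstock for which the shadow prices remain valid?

Binding constraints: cooling, feedstock. The basis is B = [[2,2],[6,3]] with det -6.
Per unit decrease in feedstock, x* moves by d = (-0.3333, 0.3333).
The basis stays optimal until additive E reaches 0; allowable decrease = 66 kg.

66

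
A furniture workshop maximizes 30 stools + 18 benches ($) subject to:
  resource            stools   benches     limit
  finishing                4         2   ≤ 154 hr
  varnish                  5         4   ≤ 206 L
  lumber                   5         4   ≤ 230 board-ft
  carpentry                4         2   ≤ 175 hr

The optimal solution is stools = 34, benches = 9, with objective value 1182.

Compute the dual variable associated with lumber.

At the optimum: finishing uses 154 of 154 (binding); varnish uses 206 of 206 (binding); lumber uses 206 of 230 (slack = 24); carpentry uses 154 of 175 (slack = 21).
Since lumber, carpentry are not tight, their duals are 0.
Dual feasibility on the basic columns requires 4·y_finishing + 5·y_varnish = 30, 2·y_finishing + 4·y_varnish = 18.
This yields shadow prices y_finishing = 5, y_varnish = 2.
Shadow price of lumber = 0.

0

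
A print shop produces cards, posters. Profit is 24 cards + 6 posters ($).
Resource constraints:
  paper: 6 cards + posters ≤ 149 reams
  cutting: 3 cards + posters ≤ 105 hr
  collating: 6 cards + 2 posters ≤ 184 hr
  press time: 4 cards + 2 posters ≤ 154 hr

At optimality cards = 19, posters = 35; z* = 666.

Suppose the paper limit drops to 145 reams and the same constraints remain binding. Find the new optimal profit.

Check each constraint at x*: paper 149/149 (tight); cutting 92/105 (slack 13); collating 184/184 (tight); press time 146/154 (slack 8).
Since cutting, press time are not tight, their duals are 0.
Dual feasibility on the basic columns requires 6·y_paper + 6·y_collating = 24, 1·y_paper + 2·y_collating = 6.
→ y_paper = 2 and y_collating = 2.
Δz = y_paper·Δb = 2 × (-4) = -8, so new z* = 666 − 8 = 658.

658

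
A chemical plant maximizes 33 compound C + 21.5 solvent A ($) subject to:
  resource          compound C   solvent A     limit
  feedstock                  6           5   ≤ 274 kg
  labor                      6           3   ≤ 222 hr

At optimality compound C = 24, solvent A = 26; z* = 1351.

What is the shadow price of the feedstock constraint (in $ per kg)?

At the optimum: feedstock uses 274 of 274 (binding); labor uses 222 of 222 (binding).
Dual feasibility on the basic columns requires 6·y_feedstock + 6·y_labor = 33, 5·y_feedstock + 3·y_labor = 21.5.
Solving: y_feedstock = 2.5, y_labor = 3.
Shadow price of feedstock = 2.5.

2.5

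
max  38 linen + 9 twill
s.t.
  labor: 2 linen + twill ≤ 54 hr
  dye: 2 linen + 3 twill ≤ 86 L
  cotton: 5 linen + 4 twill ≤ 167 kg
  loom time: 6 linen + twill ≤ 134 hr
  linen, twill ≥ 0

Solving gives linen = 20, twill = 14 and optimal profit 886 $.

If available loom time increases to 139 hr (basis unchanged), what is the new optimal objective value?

At the optimum: labor uses 54 of 54 (binding); dye uses 82 of 86 (slack = 4); cotton uses 156 of 167 (slack = 11); loom time uses 134 of 134 (binding).
Since dye, cotton are not tight, their duals are 0.
The binding rows give the dual system: 2·y_labor + 6·y_loom time = 38 and 1·y_labor + 1·y_loom time = 9.
Solving: y_labor = 4, y_loom time = 5.
Δz = y_loom time·Δb = 5 × (5) = 25, so new z* = 886 + 25 = 911.

911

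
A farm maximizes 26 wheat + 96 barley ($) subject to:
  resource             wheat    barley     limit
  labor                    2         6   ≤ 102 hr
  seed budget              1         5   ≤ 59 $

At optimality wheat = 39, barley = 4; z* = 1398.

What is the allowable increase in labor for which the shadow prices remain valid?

Binding constraints: labor, seed budget. The basis is B = [[2,6],[1,5]] with det 4.
Per unit increase in labor, x* moves by d = (1.25, -0.25).
The basis stays optimal until barley reaches 0; allowable increase = 16 hr.

16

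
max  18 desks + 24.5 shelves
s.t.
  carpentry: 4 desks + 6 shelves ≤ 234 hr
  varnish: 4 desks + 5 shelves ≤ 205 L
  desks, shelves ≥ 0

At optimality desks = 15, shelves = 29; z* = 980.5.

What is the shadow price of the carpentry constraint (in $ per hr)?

At the optimum: carpentry uses 234 of 234 (binding); varnish uses 205 of 205 (binding).
The binding rows give the dual system: 4·y_carpentry + 4·y_varnish = 18 and 6·y_carpentry + 5·y_varnish = 24.5.
Solving: y_carpentry = 2, y_varnish = 2.5.
Shadow price of carpentry = 2.

2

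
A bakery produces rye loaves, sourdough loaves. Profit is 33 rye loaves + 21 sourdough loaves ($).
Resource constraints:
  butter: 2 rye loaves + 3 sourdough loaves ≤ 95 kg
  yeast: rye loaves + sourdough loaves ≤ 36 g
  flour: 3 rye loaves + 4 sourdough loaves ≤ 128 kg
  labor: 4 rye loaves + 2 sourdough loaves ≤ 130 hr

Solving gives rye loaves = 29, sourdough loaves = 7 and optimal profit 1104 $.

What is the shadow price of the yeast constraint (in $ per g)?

9

Check each constraint at x*: butter 79/95 (slack 16); yeast 36/36 (tight); flour 115/128 (slack 13); labor 130/130 (tight).
Slack constraints have shadow price 0 (complementary slackness).
The binding rows give the dual system: 1·y_yeast + 4·y_labor = 33 and 1·y_yeast + 2·y_labor = 21.
→ y_yeast = 9 and y_labor = 6.
Shadow price of yeast = 9.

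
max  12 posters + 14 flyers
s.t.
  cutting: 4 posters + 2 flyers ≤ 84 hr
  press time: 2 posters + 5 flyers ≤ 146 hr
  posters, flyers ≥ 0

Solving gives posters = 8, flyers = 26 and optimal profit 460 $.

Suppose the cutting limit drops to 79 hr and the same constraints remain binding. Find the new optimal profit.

450

Both cutting and press time are binding at x*.
Dual feasibility on the basic columns requires 4·y_cutting + 2·y_press time = 12, 2·y_cutting + 5·y_press time = 14.
Solving: y_cutting = 2, y_press time = 2.
Δz = y_cutting·Δb = 2 × (-5) = -10, so new z* = 460 − 10 = 450.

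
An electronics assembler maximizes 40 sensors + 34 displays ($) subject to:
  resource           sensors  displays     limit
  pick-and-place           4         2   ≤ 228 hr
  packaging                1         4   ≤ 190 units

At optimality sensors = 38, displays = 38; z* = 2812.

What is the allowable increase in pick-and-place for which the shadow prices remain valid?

Binding constraints: pick-and-place, packaging. The basis is B = [[4,2],[1,4]] with det 14.
Per unit increase in pick-and-place, x* moves by d = (0.2857, -0.0714).
The basis stays optimal until displays reaches 0; allowable increase = 532 hr.

532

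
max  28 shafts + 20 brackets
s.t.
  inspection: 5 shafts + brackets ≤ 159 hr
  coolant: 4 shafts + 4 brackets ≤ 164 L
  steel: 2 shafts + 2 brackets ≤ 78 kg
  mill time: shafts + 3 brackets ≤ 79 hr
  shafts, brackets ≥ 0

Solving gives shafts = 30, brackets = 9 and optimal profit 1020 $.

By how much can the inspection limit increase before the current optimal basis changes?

36

Binding constraints: inspection, steel. The basis is B = [[5,1],[2,2]] with det 8.
Per unit increase in inspection, x* moves by d = (0.25, -0.25).
The basis stays optimal until brackets reaches 0; allowable increase = 36 hr.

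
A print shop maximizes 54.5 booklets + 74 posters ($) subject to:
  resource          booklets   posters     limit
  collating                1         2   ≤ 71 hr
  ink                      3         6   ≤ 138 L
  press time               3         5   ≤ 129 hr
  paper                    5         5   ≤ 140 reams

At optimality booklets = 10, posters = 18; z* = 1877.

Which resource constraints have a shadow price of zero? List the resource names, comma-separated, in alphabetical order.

collating, press time

collating: 46/71 (slack 25)
ink: 138/138 (binding)
press time: 120/129 (slack 9)
paper: 140/140 (binding)
By complementary slackness, a constraint with positive slack has shadow price 0 → collating, press time.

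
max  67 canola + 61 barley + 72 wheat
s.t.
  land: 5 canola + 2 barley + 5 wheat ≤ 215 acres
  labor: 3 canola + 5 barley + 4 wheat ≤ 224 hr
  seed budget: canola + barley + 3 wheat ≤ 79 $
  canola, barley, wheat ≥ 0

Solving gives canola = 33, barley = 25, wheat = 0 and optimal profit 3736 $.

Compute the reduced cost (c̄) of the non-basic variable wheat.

-4

At the optimum: land uses 215 of 215 (binding); labor uses 224 of 224 (binding); seed budget uses 58 of 79 (slack = 21).
By complementary slackness, y = 0 for the non-binding constraint.
From A_Bᵀ y = c: 5·y_land + 3·y_labor = 67; 2·y_land + 5·y_labor = 61.
→ y_land = 8 and y_labor = 9.
Reduced cost of wheat: c₃ − yᵀa₃ = 72 − (8·5 + 9·4) = 72 − 76 = -4.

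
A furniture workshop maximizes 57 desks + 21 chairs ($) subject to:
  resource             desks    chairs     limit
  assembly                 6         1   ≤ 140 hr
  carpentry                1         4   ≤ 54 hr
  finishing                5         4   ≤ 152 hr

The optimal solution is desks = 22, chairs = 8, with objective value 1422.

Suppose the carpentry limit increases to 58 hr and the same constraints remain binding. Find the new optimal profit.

1434

Check each constraint at x*: assembly 140/140 (tight); carpentry 54/54 (tight); finishing 142/152 (slack 10).
Slack constraints have shadow price 0 (complementary slackness).
From A_Bᵀ y = c: 6·y_assembly + 1·y_carpentry = 57; 1·y_assembly + 4·y_carpentry = 21.
Solving: y_assembly = 9, y_carpentry = 3.
Δz = y_carpentry·Δb = 3 × (4) = 12, so new z* = 1422 + 12 = 1434.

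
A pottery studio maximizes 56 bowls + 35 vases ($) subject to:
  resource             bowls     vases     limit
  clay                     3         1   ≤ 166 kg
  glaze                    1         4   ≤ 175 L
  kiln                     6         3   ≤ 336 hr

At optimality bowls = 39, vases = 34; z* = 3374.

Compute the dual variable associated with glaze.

2

Check each constraint at x*: clay 151/166 (slack 15); glaze 175/175 (tight); kiln 336/336 (tight).
By complementary slackness, y = 0 for the non-binding constraint.
Dual feasibility on the basic columns requires 1·y_glaze + 6·y_kiln = 56, 4·y_glaze + 3·y_kiln = 35.
Solving: y_glaze = 2, y_kiln = 9.
Shadow price of glaze = 2.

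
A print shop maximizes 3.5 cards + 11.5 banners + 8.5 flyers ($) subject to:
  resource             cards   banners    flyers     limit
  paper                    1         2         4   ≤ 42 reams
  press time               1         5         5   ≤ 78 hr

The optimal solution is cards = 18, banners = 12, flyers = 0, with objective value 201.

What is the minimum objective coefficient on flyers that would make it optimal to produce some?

At the optimum: paper uses 42 of 42 (binding); press time uses 78 of 78 (binding).
From A_Bᵀ y = c: 1·y_paper + 1·y_press time = 3.5; 2·y_paper + 5·y_press time = 11.5.
Solving: y_paper = 2, y_press time = 1.5.
flyers enters the basis when its profit ≥ yᵀa₃ = 2·4 + 1.5·5 = 15.5.

15.5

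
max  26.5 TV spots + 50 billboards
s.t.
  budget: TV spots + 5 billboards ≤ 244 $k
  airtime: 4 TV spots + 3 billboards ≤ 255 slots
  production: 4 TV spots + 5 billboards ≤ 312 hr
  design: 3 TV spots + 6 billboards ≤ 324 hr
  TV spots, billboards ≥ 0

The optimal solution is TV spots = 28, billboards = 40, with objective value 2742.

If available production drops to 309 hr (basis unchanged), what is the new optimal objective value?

Check each constraint at x*: budget 228/244 (slack 16); airtime 232/255 (slack 23); production 312/312 (tight); design 324/324 (tight).
By complementary slackness, y = 0 for the non-binding constraints.
The binding rows give the dual system: 4·y_production + 3·y_design = 26.5 and 5·y_production + 6·y_design = 50.
This yields shadow prices y_production = 1, y_design = 7.5.
Δz = y_production·Δb = 1 × (-3) = -3, so new z* = 2742 − 3 = 2739.

2739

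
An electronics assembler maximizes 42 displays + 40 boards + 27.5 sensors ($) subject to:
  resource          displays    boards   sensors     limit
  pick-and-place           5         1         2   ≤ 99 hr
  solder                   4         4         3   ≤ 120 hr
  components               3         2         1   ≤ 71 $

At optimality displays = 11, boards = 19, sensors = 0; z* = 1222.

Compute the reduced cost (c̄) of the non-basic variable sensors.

At the optimum: pick-and-place uses 74 of 99 (slack = 25); solder uses 120 of 120 (binding); components uses 71 of 71 (binding).
Slack constraints have shadow price 0 (complementary slackness).
Dual feasibility on the basic columns requires 4·y_solder + 3·y_components = 42, 4·y_solder + 2·y_components = 40.
Solving: y_solder = 9, y_components = 2.
Reduced cost of sensors: c₃ − yᵀa₃ = 27.5 − (9·3 + 2·1) = 27.5 − 29 = -1.5.

-1.5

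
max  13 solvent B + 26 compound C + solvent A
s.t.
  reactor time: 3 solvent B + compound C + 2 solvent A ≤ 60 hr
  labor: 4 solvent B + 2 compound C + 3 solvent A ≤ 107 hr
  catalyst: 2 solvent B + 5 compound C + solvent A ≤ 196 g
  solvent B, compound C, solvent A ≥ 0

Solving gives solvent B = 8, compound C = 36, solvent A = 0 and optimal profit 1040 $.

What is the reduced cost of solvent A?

Binding: reactor time and catalyst. Non-binding: labor (3 unused).
By complementary slackness, y = 0 for the non-binding constraint.
From A_Bᵀ y = c: 3·y_reactor time + 2·y_catalyst = 13; 1·y_reactor time + 5·y_catalyst = 26.
This yields shadow prices y_reactor time = 1, y_catalyst = 5.
Reduced cost of solvent A: c₃ − yᵀa₃ = 1 − (1·2 + 5·1) = 1 − 7 = -6.

-6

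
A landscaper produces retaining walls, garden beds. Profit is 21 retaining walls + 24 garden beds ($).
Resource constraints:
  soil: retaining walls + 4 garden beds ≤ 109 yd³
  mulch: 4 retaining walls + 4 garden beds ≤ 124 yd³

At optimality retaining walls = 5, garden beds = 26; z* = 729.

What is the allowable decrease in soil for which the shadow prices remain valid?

Binding constraints: soil, mulch. The basis is B = [[1,4],[4,4]] with det -12.
Per unit decrease in soil, x* moves by d = (0.3333, -0.3333).
The basis stays optimal until garden beds reaches 0; allowable decrease = 78 yd³.

78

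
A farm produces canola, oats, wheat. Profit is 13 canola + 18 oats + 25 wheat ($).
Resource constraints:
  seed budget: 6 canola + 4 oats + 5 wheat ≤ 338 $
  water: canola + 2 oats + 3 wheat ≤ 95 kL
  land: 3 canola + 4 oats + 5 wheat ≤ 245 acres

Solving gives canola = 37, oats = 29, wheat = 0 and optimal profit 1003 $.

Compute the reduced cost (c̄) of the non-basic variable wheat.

-1

Binding: seed budget and water. Non-binding: land (18 unused).
By complementary slackness, y = 0 for the non-binding constraint.
From A_Bᵀ y = c: 6·y_seed budget + 1·y_water = 13; 4·y_seed budget + 2·y_water = 18.
Solving: y_seed budget = 1, y_water = 7.
Reduced cost of wheat: c₃ − yᵀa₃ = 25 − (1·5 + 7·3) = 25 − 26 = -1.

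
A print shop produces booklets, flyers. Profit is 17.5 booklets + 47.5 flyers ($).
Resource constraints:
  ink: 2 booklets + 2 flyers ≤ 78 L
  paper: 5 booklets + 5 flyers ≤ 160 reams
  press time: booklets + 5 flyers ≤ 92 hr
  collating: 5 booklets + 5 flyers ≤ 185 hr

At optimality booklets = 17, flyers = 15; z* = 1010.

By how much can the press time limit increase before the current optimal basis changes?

68

Binding constraints: paper, press time. The basis is B = [[5,5],[1,5]] with det 20.
Per unit increase in press time, x* moves by d = (-0.25, 0.25).
The basis stays optimal until booklets reaches 0; allowable increase = 68 hr.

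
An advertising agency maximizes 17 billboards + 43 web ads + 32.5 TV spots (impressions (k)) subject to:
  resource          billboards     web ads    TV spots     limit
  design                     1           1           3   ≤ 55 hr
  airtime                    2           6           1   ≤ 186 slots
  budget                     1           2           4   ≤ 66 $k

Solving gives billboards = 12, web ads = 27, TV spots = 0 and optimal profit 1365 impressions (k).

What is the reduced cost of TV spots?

Check each constraint at x*: design 39/55 (slack 16); airtime 186/186 (tight); budget 66/66 (tight).
By complementary slackness, y = 0 for the non-binding constraint.
From A_Bᵀ y = c: 2·y_airtime + 1·y_budget = 17; 6·y_airtime + 2·y_budget = 43.
→ y_airtime = 4.5 and y_budget = 8.
Reduced cost of TV spots: c₃ − yᵀa₃ = 32.5 − (4.5·1 + 8·4) = 32.5 − 36.5 = -4.

-4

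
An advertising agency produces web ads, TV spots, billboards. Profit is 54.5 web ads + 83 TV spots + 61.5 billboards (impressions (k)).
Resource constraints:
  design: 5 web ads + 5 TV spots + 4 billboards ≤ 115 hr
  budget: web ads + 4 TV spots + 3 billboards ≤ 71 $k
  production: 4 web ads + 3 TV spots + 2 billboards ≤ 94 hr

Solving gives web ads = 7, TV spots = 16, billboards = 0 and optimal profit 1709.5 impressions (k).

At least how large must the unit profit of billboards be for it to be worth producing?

Binding: design and budget. Non-binding: production (18 unused).
Since production is not tight, its dual is 0.
The binding rows give the dual system: 5·y_design + 1·y_budget = 54.5 and 5·y_design + 4·y_budget = 83.
Solving: y_design = 9, y_budget = 9.5.
billboards enters the basis when its profit ≥ yᵀa₃ = 9·4 + 9.5·3 = 64.5.

64.5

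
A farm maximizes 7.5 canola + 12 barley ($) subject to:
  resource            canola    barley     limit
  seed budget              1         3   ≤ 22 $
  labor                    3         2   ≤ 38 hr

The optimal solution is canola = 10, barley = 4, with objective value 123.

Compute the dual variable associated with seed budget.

3

At the optimum: seed budget uses 22 of 22 (binding); labor uses 38 of 38 (binding).
From A_Bᵀ y = c: 1·y_seed budget + 3·y_labor = 7.5; 3·y_seed budget + 2·y_labor = 12.
This yields shadow prices y_seed budget = 3, y_labor = 1.5.
Shadow price of seed budget = 3.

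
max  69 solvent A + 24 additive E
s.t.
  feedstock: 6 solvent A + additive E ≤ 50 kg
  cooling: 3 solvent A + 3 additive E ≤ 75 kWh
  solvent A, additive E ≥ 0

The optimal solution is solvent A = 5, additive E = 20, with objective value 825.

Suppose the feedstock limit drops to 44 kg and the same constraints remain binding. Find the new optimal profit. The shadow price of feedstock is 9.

771

Δb = -6, so new z* = 825 + (9)·(-6) = 825 − 54 = 771.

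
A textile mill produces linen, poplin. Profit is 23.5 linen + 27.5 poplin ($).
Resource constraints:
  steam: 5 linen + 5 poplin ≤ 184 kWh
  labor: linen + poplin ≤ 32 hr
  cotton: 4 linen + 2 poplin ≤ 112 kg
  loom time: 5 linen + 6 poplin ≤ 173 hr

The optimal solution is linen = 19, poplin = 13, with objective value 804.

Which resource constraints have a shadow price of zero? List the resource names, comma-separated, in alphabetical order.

cotton, steam

steam: 160/184 (slack 24)
labor: 32/32 (binding)
cotton: 102/112 (slack 10)
loom time: 173/173 (binding)
By complementary slackness, a constraint with positive slack has shadow price 0 → cotton, steam.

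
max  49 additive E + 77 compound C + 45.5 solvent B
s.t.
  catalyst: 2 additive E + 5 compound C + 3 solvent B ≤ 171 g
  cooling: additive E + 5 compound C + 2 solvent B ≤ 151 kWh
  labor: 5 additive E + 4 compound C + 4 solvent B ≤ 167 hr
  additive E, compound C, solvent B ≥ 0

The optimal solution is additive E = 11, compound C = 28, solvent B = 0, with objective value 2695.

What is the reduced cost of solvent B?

Binding: cooling and labor. Non-binding: catalyst (9 unused).
Slack constraints have shadow price 0 (complementary slackness).
The binding rows give the dual system: 1·y_cooling + 5·y_labor = 49 and 5·y_cooling + 4·y_labor = 77.
Solving: y_cooling = 9, y_labor = 8.
Reduced cost of solvent B: c₃ − yᵀa₃ = 45.5 − (9·2 + 8·4) = 45.5 − 50 = -4.5.

-4.5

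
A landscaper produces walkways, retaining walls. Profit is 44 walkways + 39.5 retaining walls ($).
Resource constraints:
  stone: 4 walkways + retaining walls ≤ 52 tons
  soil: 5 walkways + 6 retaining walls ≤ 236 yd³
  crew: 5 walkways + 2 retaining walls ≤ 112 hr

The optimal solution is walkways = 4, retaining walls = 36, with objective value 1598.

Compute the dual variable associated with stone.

At the optimum: stone uses 52 of 52 (binding); soil uses 236 of 236 (binding); crew uses 92 of 112 (slack = 20).
Since crew is not tight, its dual is 0.
Dual feasibility on the basic columns requires 4·y_stone + 5·y_soil = 44, 1·y_stone + 6·y_soil = 39.5.
This yields shadow prices y_stone = 3.5, y_soil = 6.
Shadow price of stone = 3.5.

3.5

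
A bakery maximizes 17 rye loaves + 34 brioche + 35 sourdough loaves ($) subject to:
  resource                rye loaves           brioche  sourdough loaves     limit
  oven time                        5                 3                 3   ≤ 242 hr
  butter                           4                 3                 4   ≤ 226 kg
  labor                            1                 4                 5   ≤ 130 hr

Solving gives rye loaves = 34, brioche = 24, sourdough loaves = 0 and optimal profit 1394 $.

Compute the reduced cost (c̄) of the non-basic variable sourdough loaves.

-6

At the optimum: oven time uses 242 of 242 (binding); butter uses 208 of 226 (slack = 18); labor uses 130 of 130 (binding).
Slack constraints have shadow price 0 (complementary slackness).
From A_Bᵀ y = c: 5·y_oven time + 1·y_labor = 17; 3·y_oven time + 4·y_labor = 34.
Solving: y_oven time = 2, y_labor = 7.
Reduced cost of sourdough loaves: c₃ − yᵀa₃ = 35 − (2·3 + 7·5) = 35 − 41 = -6.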